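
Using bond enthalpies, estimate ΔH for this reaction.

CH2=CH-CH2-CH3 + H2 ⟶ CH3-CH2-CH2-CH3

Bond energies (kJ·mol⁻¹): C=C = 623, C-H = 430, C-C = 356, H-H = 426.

Bonds broken (reactants):
  C-C: 2 × 356 = 712
  C-H: 8 × 430 = 3440
  C=C: 1 × 623 = 623
  H-H: 1 × 426 = 426
  Σ(broken) = 5201 kJ
Bonds formed (products):
  C-C: 3 × 356 = 1068
  C-H: 10 × 430 = 4300
  Σ(formed) = 5368 kJ
ΔH = Σ(broken) − Σ(formed) = 5201 − 5368 = −167 kJ

ΔH ≈ −167 kJ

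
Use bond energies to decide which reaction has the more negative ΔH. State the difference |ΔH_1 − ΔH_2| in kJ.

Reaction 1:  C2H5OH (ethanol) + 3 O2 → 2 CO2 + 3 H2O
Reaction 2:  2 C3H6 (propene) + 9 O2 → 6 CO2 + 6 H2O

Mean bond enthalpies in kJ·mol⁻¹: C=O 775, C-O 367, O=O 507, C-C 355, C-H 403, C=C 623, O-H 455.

Reaction 1:
  Bonds broken (reactants):
    C-C: 1 × 355 = 355
    C-H: 5 × 403 = 2015
    C-O: 1 × 367 = 367
    O-H: 1 × 455 = 455
    O=O: 3 × 507 = 1521
    Σ(broken) = 4713 kJ
  Bonds formed (products):
    C=O: 4 × 775 = 3100
    O-H: 6 × 455 = 2730
    Σ(formed) = 5830 kJ
  ΔH_1 = 4713 − 5830 = −1117 kJ
Reaction 2:
  Bonds broken (reactants):
    C-C: 2 × 355 = 710
    C-H: 12 × 403 = 4836
    C=C: 2 × 623 = 1246
    O=O: 9 × 507 = 4563
    Σ(broken) = 11355 kJ
  Bonds formed (products):
    C=O: 12 × 775 = 9300
    O-H: 12 × 455 = 5460
    Σ(formed) = 14760 kJ
  ΔH_2 = 11355 − 14760 = −3405 kJ
ΔH_1 − ΔH_2 = +2288 kJ, so reaction 2 has the more negative ΔH; |ΔH_1 − ΔH_2| = 2288 kJ.

Reaction 2, by 2288 kJ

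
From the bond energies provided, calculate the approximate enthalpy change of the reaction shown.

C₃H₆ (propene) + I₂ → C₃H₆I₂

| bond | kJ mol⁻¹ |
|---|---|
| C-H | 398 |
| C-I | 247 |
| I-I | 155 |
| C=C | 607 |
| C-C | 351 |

ΔH ≈ −83 kJ

Bonds broken (reactants):
  C-C: 1 × 351 = 351
  C-H: 6 × 398 = 2388
  C=C: 1 × 607 = 607
  I-I: 1 × 155 = 155
  Σ(broken) = 3501 kJ
Bonds formed (products):
  C-C: 2 × 351 = 702
  C-H: 6 × 398 = 2388
  C-I: 2 × 247 = 494
  Σ(formed) = 3584 kJ
ΔH = Σ(broken) − Σ(formed) = 3501 − 3584 = −83 kJ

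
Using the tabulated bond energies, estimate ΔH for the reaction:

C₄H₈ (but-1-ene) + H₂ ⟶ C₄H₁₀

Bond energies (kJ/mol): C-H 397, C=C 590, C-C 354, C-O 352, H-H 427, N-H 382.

Bonds broken (reactants):
  C-C: 2 × 354 = 708
  C-H: 8 × 397 = 3176
  C=C: 1 × 590 = 590
  H-H: 1 × 427 = 427
  Σ(broken) = 4901 kJ
Bonds formed (products):
  C-C: 3 × 354 = 1062
  C-H: 10 × 397 = 3970
  Σ(formed) = 5032 kJ
ΔH = Σ(broken) − Σ(formed) = 4901 − 5032 = −131 kJ

ΔH ≈ −131 kJ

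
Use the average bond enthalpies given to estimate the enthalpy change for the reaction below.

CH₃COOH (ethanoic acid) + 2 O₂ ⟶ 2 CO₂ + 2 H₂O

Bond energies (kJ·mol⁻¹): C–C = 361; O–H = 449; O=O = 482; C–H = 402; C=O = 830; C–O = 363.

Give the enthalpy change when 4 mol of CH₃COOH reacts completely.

Bonds broken (reactants):
  C–C: 1 × 361 = 361
  C–H: 3 × 402 = 1206
  C–O: 1 × 363 = 363
  C=O: 1 × 830 = 830
  O–H: 1 × 449 = 449
  O=O: 2 × 482 = 964
  Σ(broken) = 4173 kJ
Bonds formed (products):
  C=O: 4 × 830 = 3320
  O–H: 4 × 449 = 1796
  Σ(formed) = 5116 kJ
ΔH = Σ(broken) − Σ(formed) = 4173 − 5116 = −943 kJ
For 4× the reaction as written: 4 × (−943) = −3772 kJ

ΔH = −3772 kJ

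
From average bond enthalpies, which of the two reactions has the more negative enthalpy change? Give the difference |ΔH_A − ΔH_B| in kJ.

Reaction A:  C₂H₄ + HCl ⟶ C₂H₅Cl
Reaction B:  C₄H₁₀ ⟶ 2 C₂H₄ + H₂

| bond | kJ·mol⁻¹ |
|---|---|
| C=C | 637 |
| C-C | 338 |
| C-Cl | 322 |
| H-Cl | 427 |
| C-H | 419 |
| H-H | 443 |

Reaction A:
  Bonds broken (reactants):
    C-H: 4 × 419 = 1676
    C=C: 1 × 637 = 637
    H-Cl: 1 × 427 = 427
    Σ(broken) = 2740 kJ
  Bonds formed (products):
    C-C: 1 × 338 = 338
    C-Cl: 1 × 322 = 322
    C-H: 5 × 419 = 2095
    Σ(formed) = 2755 kJ
  ΔH_A = 2740 − 2755 = −15 kJ
Reaction B:
  Bonds broken (reactants):
    C-C: 3 × 338 = 1014
    C-H: 10 × 419 = 4190
    Σ(broken) = 5204 kJ
  Bonds formed (products):
    C-H: 8 × 419 = 3352
    C=C: 2 × 637 = 1274
    H-H: 1 × 443 = 443
    Σ(formed) = 5069 kJ
  ΔH_B = 5204 − 5069 = +135 kJ
ΔH_A − ΔH_B = −150 kJ, so reaction A has the more negative ΔH; |ΔH_A − ΔH_B| = 150 kJ.

Reaction A, by 150 kJ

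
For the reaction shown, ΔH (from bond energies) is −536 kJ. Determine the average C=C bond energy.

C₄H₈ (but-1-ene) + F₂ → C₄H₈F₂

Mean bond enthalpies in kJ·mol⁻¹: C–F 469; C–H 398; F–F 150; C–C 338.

D(C=C) ≈ 590 kJ/mol

Let D be the C=C bond energy.
Σ(broken) = 2×338 + 8×398 + 1×D + 1×150 = 4010 + D
Σ(formed) = 3×338 + 2×469 + 8×398 = 5136
ΔH = Σ(broken) − Σ(formed) = (4010 + D) − (5136) = −1126 + D
Setting this equal to −536 kJ gives D = 590 kJ/mol.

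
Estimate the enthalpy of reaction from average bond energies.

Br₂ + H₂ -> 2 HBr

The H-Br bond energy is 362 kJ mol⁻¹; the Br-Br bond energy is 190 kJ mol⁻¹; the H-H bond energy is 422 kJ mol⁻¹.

Bonds broken (reactants):
  Br-Br: 1 × 190 = 190
  H-H: 1 × 422 = 422
  Σ(broken) = 612 kJ
Bonds formed (products):
  H-Br: 2 × 362 = 724
  Σ(formed) = 724 kJ
ΔH = Σ(broken) − Σ(formed) = 612 − 724 = −112 kJ

ΔH ≈ −112 kJ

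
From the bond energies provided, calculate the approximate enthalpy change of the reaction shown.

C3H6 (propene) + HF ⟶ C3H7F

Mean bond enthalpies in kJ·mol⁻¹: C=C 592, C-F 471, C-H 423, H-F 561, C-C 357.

ΔH ≈ −98 kJ

Bonds broken (reactants):
  C-C: 1 × 357 = 357
  C-H: 6 × 423 = 2538
  C=C: 1 × 592 = 592
  H-F: 1 × 561 = 561
  Σ(broken) = 4048 kJ
Bonds formed (products):
  C-C: 2 × 357 = 714
  C-F: 1 × 471 = 471
  C-H: 7 × 423 = 2961
  Σ(formed) = 4146 kJ
ΔH = Σ(broken) − Σ(formed) = 4048 − 4146 = −98 kJ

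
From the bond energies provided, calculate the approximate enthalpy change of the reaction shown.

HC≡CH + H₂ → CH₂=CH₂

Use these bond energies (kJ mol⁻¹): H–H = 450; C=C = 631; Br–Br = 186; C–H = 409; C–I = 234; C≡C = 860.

Bonds broken (reactants):
  C≡C: 1 × 860 = 860
  C–H: 2 × 409 = 818
  H–H: 1 × 450 = 450
  Σ(broken) = 2128 kJ
Bonds formed (products):
  C–H: 4 × 409 = 1636
  C=C: 1 × 631 = 631
  Σ(formed) = 2267 kJ
ΔH = Σ(broken) − Σ(formed) = 2128 − 2267 = −139 kJ

ΔH ≈ −139 kJ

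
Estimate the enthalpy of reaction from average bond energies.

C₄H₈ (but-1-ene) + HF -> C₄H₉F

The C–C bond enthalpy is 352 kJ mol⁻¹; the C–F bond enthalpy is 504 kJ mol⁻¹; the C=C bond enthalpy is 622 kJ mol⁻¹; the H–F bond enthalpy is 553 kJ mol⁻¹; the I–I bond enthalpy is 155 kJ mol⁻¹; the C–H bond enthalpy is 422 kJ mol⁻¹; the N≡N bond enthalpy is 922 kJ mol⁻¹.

ΔH ≈ −103 kJ

Bonds broken (reactants):
  C–C: 2 × 352 = 704
  C–H: 8 × 422 = 3376
  C=C: 1 × 622 = 622
  H–F: 1 × 553 = 553
  Σ(broken) = 5255 kJ
Bonds formed (products):
  C–C: 3 × 352 = 1056
  C–F: 1 × 504 = 504
  C–H: 9 × 422 = 3798
  Σ(formed) = 5358 kJ
ΔH = Σ(broken) − Σ(formed) = 5255 − 5358 = −103 kJ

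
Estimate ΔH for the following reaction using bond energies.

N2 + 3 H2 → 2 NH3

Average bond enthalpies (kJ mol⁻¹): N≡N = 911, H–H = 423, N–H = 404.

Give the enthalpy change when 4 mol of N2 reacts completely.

ΔH = −976 kJ

Bonds broken (reactants):
  H–H: 3 × 423 = 1269
  N≡N: 1 × 911 = 911
  Σ(broken) = 2180 kJ
Bonds formed (products):
  N–H: 6 × 404 = 2424
  Σ(formed) = 2424 kJ
ΔH = Σ(broken) − Σ(formed) = 2180 − 2424 = −244 kJ
For 4× the reaction as written: 4 × (−244) = −976 kJ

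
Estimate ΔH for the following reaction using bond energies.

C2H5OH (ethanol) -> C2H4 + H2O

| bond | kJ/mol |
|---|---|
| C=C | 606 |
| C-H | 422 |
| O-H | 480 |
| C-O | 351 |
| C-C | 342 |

ΔH ≈ +29 kJ

Bonds broken (reactants):
  C-C: 1 × 342 = 342
  C-H: 5 × 422 = 2110
  C-O: 1 × 351 = 351
  O-H: 1 × 480 = 480
  Σ(broken) = 3283 kJ
Bonds formed (products):
  C-H: 4 × 422 = 1688
  C=C: 1 × 606 = 606
  O-H: 2 × 480 = 960
  Σ(formed) = 3254 kJ
ΔH = Σ(broken) − Σ(formed) = 3283 − 3254 = +29 kJ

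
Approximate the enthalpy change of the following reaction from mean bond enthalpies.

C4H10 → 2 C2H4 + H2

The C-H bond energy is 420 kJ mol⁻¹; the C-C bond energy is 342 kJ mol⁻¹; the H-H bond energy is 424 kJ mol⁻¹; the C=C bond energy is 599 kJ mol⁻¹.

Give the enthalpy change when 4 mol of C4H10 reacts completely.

Bonds broken (reactants):
  C-C: 3 × 342 = 1026
  C-H: 10 × 420 = 4200
  Σ(broken) = 5226 kJ
Bonds formed (products):
  C-H: 8 × 420 = 3360
  C=C: 2 × 599 = 1198
  H-H: 1 × 424 = 424
  Σ(formed) = 4982 kJ
ΔH = Σ(broken) − Σ(formed) = 5226 − 4982 = +244 kJ
For 4× the reaction as written: 4 × (+244) = +976 kJ

ΔH = +976 kJ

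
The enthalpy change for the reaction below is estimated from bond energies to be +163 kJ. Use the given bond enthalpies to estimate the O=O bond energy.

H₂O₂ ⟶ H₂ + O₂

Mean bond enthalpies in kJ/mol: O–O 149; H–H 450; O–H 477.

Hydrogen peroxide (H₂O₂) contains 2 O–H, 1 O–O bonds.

D(O=O) ≈ 490 kJ/mol

Let D be the O=O bond energy.
Σ(broken) = 2×477 + 1×149 = 1103
Σ(formed) = 1×450 + 1×D = 450 + D
ΔH = Σ(broken) − Σ(formed) = (1103) − (450 + D) = +653 − D
Setting this equal to +163 kJ gives D = 490 kJ/mol.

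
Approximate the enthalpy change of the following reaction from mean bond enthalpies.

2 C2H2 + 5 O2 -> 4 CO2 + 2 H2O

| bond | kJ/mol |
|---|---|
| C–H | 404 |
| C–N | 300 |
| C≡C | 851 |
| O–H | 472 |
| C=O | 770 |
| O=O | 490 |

Bonds broken (reactants):
  C≡C: 2 × 851 = 1702
  C–H: 4 × 404 = 1616
  O=O: 5 × 490 = 2450
  Σ(broken) = 5768 kJ
Bonds formed (products):
  C=O: 8 × 770 = 6160
  O–H: 4 × 472 = 1888
  Σ(formed) = 8048 kJ
ΔH = Σ(broken) − Σ(formed) = 5768 − 8048 = −2280 kJ

ΔH ≈ −2280 kJ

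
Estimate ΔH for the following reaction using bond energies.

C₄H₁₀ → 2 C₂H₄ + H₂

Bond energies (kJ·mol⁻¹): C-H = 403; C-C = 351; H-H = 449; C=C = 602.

Bonds broken (reactants):
  C-C: 3 × 351 = 1053
  C-H: 10 × 403 = 4030
  Σ(broken) = 5083 kJ
Bonds formed (products):
  C-H: 8 × 403 = 3224
  C=C: 2 × 602 = 1204
  H-H: 1 × 449 = 449
  Σ(formed) = 4877 kJ
ΔH = Σ(broken) − Σ(formed) = 5083 − 4877 = +206 kJ

ΔH ≈ +206 kJ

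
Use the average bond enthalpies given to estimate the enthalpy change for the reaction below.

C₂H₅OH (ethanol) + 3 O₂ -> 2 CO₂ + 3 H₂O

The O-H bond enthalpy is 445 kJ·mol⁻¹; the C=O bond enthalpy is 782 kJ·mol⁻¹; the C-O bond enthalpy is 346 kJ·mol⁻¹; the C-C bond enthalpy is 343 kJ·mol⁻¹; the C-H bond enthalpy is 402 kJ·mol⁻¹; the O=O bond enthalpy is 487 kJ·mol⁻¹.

Bonds broken (reactants):
  C-C: 1 × 343 = 343
  C-H: 5 × 402 = 2010
  C-O: 1 × 346 = 346
  O-H: 1 × 445 = 445
  O=O: 3 × 487 = 1461
  Σ(broken) = 4605 kJ
Bonds formed (products):
  C=O: 4 × 782 = 3128
  O-H: 6 × 445 = 2670
  Σ(formed) = 5798 kJ
ΔH = Σ(broken) − Σ(formed) = 4605 − 5798 = −1193 kJ

ΔH ≈ −1193 kJ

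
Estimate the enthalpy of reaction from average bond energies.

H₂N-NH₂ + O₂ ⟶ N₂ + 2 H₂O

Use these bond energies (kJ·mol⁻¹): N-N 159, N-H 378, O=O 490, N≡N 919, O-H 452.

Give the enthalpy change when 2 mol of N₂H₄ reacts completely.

ΔH = −1132 kJ

Bonds broken (reactants):
  N-H: 4 × 378 = 1512
  N-N: 1 × 159 = 159
  O=O: 1 × 490 = 490
  Σ(broken) = 2161 kJ
Bonds formed (products):
  N≡N: 1 × 919 = 919
  O-H: 4 × 452 = 1808
  Σ(formed) = 2727 kJ
ΔH = Σ(broken) − Σ(formed) = 2161 − 2727 = −566 kJ
For 2× the reaction as written: 2 × (−566) = −1132 kJ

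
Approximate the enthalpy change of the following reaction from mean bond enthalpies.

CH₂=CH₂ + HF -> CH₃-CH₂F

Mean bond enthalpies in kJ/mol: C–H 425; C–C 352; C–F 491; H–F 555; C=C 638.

Bonds broken (reactants):
  C–H: 4 × 425 = 1700
  C=C: 1 × 638 = 638
  H–F: 1 × 555 = 555
  Σ(broken) = 2893 kJ
Bonds formed (products):
  C–C: 1 × 352 = 352
  C–F: 1 × 491 = 491
  C–H: 5 × 425 = 2125
  Σ(formed) = 2968 kJ
ΔH = Σ(broken) − Σ(formed) = 2893 − 2968 = −75 kJ

ΔH ≈ −75 kJ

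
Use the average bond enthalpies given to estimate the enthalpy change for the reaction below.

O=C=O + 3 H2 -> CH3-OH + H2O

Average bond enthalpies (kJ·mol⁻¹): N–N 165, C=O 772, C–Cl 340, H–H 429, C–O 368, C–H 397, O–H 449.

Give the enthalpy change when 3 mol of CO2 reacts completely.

ΔH = −225 kJ

Bonds broken (reactants):
  C=O: 2 × 772 = 1544
  H–H: 3 × 429 = 1287
  Σ(broken) = 2831 kJ
Bonds formed (products):
  C–H: 3 × 397 = 1191
  C–O: 1 × 368 = 368
  O–H: 3 × 449 = 1347
  Σ(formed) = 2906 kJ
ΔH = Σ(broken) − Σ(formed) = 2831 − 2906 = −75 kJ
For 3× the reaction as written: 3 × (−75) = −225 kJ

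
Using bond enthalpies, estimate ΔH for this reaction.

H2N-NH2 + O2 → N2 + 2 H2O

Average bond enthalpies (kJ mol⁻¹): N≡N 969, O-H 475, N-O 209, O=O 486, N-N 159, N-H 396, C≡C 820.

ΔH ≈ −640 kJ

Bonds broken (reactants):
  N-H: 4 × 396 = 1584
  N-N: 1 × 159 = 159
  O=O: 1 × 486 = 486
  Σ(broken) = 2229 kJ
Bonds formed (products):
  N≡N: 1 × 969 = 969
  O-H: 4 × 475 = 1900
  Σ(formed) = 2869 kJ
ΔH = Σ(broken) − Σ(formed) = 2229 − 2869 = −640 kJ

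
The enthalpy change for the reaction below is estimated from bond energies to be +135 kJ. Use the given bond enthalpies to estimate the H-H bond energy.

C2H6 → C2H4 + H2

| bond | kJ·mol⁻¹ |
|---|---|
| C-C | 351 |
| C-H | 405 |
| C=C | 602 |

D(H-H) ≈ 424 kJ/mol

Let D be the H-H bond energy.
Σ(broken) = 1×351 + 6×405 = 2781
Σ(formed) = 4×405 + 1×602 + 1×D = 2222 + D
ΔH = Σ(broken) − Σ(formed) = (2781) − (2222 + D) = +559 − D
Setting this equal to +135 kJ gives D = 424 kJ/mol.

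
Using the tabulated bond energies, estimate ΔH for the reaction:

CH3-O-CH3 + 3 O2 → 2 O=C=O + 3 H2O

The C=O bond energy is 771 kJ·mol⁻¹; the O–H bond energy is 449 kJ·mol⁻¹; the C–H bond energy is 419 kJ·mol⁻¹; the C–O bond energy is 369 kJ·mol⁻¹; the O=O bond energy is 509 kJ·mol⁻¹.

Bonds broken (reactants):
  C–H: 6 × 419 = 2514
  C–O: 2 × 369 = 738
  O=O: 3 × 509 = 1527
  Σ(broken) = 4779 kJ
Bonds formed (products):
  C=O: 4 × 771 = 3084
  O–H: 6 × 449 = 2694
  Σ(formed) = 5778 kJ
ΔH = Σ(broken) − Σ(formed) = 4779 − 5778 = −999 kJ

ΔH ≈ −999 kJ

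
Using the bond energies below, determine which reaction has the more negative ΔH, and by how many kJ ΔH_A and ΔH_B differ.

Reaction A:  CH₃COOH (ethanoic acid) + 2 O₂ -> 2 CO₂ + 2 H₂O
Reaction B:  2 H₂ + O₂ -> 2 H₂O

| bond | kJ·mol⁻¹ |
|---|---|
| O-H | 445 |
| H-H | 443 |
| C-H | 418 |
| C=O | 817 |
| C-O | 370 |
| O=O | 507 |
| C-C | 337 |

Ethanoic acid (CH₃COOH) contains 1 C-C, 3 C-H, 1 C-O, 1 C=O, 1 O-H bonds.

Reaction A:
  Bonds broken (reactants):
    C-C: 1 × 337 = 337
    C-H: 3 × 418 = 1254
    C-O: 1 × 370 = 370
    C=O: 1 × 817 = 817
    O-H: 1 × 445 = 445
    O=O: 2 × 507 = 1014
    Σ(broken) = 4237 kJ
  Bonds formed (products):
    C=O: 4 × 817 = 3268
    O-H: 4 × 445 = 1780
    Σ(formed) = 5048 kJ
  ΔH_A = 4237 − 5048 = −811 kJ
Reaction B:
  Bonds broken (reactants):
    H-H: 2 × 443 = 886
    O=O: 1 × 507 = 507
    Σ(broken) = 1393 kJ
  Bonds formed (products):
    O-H: 4 × 445 = 1780
    Σ(formed) = 1780 kJ
  ΔH_B = 1393 − 1780 = −387 kJ
ΔH_A − ΔH_B = −424 kJ, so reaction A has the more negative ΔH; |ΔH_A − ΔH_B| = 424 kJ.

Reaction A, by 424 kJ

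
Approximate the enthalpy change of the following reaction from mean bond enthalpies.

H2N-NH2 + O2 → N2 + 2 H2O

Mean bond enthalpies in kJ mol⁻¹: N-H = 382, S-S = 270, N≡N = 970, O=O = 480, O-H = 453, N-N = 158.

Bonds broken (reactants):
  N-H: 4 × 382 = 1528
  N-N: 1 × 158 = 158
  O=O: 1 × 480 = 480
  Σ(broken) = 2166 kJ
Bonds formed (products):
  N≡N: 1 × 970 = 970
  O-H: 4 × 453 = 1812
  Σ(formed) = 2782 kJ
ΔH = Σ(broken) − Σ(formed) = 2166 − 2782 = −616 kJ

ΔH ≈ −616 kJ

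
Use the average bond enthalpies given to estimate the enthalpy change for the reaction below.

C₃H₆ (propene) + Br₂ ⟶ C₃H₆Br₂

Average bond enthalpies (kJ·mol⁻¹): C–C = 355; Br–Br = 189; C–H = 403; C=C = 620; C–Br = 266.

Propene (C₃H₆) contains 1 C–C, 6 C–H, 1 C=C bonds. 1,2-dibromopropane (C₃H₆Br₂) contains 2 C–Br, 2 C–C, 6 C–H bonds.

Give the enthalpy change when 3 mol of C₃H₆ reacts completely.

ΔH = −234 kJ

Bonds broken (reactants):
  Br–Br: 1 × 189 = 189
  C–C: 1 × 355 = 355
  C–H: 6 × 403 = 2418
  C=C: 1 × 620 = 620
  Σ(broken) = 3582 kJ
Bonds formed (products):
  C–Br: 2 × 266 = 532
  C–C: 2 × 355 = 710
  C–H: 6 × 403 = 2418
  Σ(formed) = 3660 kJ
ΔH = Σ(broken) − Σ(formed) = 3582 − 3660 = −78 kJ
For 3× the reaction as written: 3 × (−78) = −234 kJ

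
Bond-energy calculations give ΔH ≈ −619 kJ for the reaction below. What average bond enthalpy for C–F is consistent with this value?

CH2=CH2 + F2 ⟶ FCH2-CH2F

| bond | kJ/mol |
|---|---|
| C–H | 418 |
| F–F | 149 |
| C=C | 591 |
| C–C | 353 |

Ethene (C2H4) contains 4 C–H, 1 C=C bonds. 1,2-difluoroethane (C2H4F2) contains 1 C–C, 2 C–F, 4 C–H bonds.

Let D be the C–F bond energy.
Σ(broken) = 4×418 + 1×591 + 1×149 = 2412
Σ(formed) = 1×353 + 2×D + 4×418 = 2025 + 2D
ΔH = Σ(broken) − Σ(formed) = (2412) − (2025 + 2D) = +387 − 2D
Setting this equal to −619 kJ gives 2D = 1006, so D = 503 kJ/mol.

D(C–F) ≈ 503 kJ/mol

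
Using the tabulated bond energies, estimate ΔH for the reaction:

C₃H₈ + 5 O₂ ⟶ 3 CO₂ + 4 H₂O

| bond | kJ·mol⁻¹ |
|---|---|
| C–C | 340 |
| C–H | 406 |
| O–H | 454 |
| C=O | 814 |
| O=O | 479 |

ΔH ≈ −2193 kJ

Bonds broken (reactants):
  C–C: 2 × 340 = 680
  C–H: 8 × 406 = 3248
  O=O: 5 × 479 = 2395
  Σ(broken) = 6323 kJ
Bonds formed (products):
  C=O: 6 × 814 = 4884
  O–H: 8 × 454 = 3632
  Σ(formed) = 8516 kJ
ΔH = Σ(broken) − Σ(formed) = 6323 − 8516 = −2193 kJ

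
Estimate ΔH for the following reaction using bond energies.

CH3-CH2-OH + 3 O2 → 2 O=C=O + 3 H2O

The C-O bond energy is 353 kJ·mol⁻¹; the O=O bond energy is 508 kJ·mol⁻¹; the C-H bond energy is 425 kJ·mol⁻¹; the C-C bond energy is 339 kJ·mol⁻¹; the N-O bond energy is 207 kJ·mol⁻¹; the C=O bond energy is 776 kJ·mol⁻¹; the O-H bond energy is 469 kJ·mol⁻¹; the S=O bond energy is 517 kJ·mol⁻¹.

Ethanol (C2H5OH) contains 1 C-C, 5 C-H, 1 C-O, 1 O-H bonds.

Bonds broken (reactants):
  C-C: 1 × 339 = 339
  C-H: 5 × 425 = 2125
  C-O: 1 × 353 = 353
  O-H: 1 × 469 = 469
  O=O: 3 × 508 = 1524
  Σ(broken) = 4810 kJ
Bonds formed (products):
  C=O: 4 × 776 = 3104
  O-H: 6 × 469 = 2814
  Σ(formed) = 5918 kJ
ΔH = Σ(broken) − Σ(formed) = 4810 − 5918 = −1108 kJ

ΔH ≈ −1108 kJ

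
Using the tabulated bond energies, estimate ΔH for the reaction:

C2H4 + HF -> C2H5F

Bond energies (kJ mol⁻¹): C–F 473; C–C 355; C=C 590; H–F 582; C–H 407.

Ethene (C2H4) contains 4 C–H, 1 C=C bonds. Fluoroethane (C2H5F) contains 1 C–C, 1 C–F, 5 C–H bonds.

ΔH ≈ −63 kJ

Bonds broken (reactants):
  C–H: 4 × 407 = 1628
  C=C: 1 × 590 = 590
  H–F: 1 × 582 = 582
  Σ(broken) = 2800 kJ
Bonds formed (products):
  C–C: 1 × 355 = 355
  C–F: 1 × 473 = 473
  C–H: 5 × 407 = 2035
  Σ(formed) = 2863 kJ
ΔH = Σ(broken) − Σ(formed) = 2800 − 2863 = −63 kJ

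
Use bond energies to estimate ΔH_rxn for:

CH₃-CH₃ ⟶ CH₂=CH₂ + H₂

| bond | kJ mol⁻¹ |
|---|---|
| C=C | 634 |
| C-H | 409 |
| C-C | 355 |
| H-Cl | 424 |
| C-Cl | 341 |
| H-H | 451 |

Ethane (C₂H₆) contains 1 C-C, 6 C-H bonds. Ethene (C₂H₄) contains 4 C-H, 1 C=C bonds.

Bonds broken (reactants):
  C-C: 1 × 355 = 355
  C-H: 6 × 409 = 2454
  Σ(broken) = 2809 kJ
Bonds formed (products):
  C-H: 4 × 409 = 1636
  C=C: 1 × 634 = 634
  H-H: 1 × 451 = 451
  Σ(formed) = 2721 kJ
ΔH = Σ(broken) − Σ(formed) = 2809 − 2721 = +88 kJ

ΔH ≈ +88 kJ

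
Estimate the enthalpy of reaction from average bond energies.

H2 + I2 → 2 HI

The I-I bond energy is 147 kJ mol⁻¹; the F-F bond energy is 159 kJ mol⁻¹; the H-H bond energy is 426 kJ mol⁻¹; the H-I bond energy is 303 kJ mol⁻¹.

Bonds broken (reactants):
  H-H: 1 × 426 = 426
  I-I: 1 × 147 = 147
  Σ(broken) = 573 kJ
Bonds formed (products):
  H-I: 2 × 303 = 606
  Σ(formed) = 606 kJ
ΔH = Σ(broken) − Σ(formed) = 573 − 606 = −33 kJ

ΔH ≈ −33 kJ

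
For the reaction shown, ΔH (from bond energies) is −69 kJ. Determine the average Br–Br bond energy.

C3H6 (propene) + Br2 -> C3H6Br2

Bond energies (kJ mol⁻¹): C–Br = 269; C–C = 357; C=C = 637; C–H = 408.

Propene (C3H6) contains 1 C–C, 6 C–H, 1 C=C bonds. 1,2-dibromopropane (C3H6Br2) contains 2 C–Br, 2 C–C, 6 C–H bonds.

D(Br–Br) ≈ 189 kJ/mol

Let D be the Br–Br bond energy.
Σ(broken) = 1×D + 1×357 + 6×408 + 1×637 = 3442 + D
Σ(formed) = 2×269 + 2×357 + 6×408 = 3700
ΔH = Σ(broken) − Σ(formed) = (3442 + D) − (3700) = −258 + D
Setting this equal to −69 kJ gives D = 189 kJ/mol.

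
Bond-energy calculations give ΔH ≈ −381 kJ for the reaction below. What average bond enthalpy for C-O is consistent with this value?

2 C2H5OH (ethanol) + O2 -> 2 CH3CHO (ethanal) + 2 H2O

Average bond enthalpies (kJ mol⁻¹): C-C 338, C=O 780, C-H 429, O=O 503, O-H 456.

Let D be the C-O bond energy.
Σ(broken) = 2×338 + 10×429 + 2×D + 2×456 + 1×503 = 6381 + 2D
Σ(formed) = 2×338 + 8×429 + 2×780 + 4×456 = 7492
ΔH = Σ(broken) − Σ(formed) = (6381 + 2D) − (7492) = −1111 + 2D
Setting this equal to −381 kJ gives 2D = 730, so D = 365 kJ/mol.

D(C-O) ≈ 365 kJ/mol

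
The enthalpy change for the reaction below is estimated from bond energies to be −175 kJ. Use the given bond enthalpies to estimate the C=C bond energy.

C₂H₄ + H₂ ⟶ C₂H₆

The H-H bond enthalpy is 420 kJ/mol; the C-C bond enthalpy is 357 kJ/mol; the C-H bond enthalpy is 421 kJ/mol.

Let D be the C=C bond energy.
Σ(broken) = 4×421 + 1×D + 1×420 = 2104 + D
Σ(formed) = 1×357 + 6×421 = 2883
ΔH = Σ(broken) − Σ(formed) = (2104 + D) − (2883) = −779 + D
Setting this equal to −175 kJ gives D = 604 kJ/mol.

D(C=C) ≈ 604 kJ/mol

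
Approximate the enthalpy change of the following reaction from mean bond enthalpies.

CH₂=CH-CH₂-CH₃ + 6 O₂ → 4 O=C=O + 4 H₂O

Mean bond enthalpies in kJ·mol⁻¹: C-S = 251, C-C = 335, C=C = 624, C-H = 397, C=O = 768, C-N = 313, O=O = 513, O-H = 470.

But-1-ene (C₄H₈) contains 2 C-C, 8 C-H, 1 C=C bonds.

Bonds broken (reactants):
  C-C: 2 × 335 = 670
  C-H: 8 × 397 = 3176
  C=C: 1 × 624 = 624
  O=O: 6 × 513 = 3078
  Σ(broken) = 7548 kJ
Bonds formed (products):
  C=O: 8 × 768 = 6144
  O-H: 8 × 470 = 3760
  Σ(formed) = 9904 kJ
ΔH = Σ(broken) − Σ(formed) = 7548 − 9904 = −2356 kJ

ΔH ≈ −2356 kJ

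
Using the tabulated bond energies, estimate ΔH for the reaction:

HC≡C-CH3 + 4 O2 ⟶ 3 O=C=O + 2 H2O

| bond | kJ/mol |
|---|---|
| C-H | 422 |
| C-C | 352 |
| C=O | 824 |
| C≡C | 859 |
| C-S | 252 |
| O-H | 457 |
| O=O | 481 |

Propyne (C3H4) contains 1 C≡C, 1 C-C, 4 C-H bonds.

Bonds broken (reactants):
  C≡C: 1 × 859 = 859
  C-C: 1 × 352 = 352
  C-H: 4 × 422 = 1688
  O=O: 4 × 481 = 1924
  Σ(broken) = 4823 kJ
Bonds formed (products):
  C=O: 6 × 824 = 4944
  O-H: 4 × 457 = 1828
  Σ(formed) = 6772 kJ
ΔH = Σ(broken) − Σ(formed) = 4823 − 6772 = −1949 kJ

ΔH ≈ −1949 kJ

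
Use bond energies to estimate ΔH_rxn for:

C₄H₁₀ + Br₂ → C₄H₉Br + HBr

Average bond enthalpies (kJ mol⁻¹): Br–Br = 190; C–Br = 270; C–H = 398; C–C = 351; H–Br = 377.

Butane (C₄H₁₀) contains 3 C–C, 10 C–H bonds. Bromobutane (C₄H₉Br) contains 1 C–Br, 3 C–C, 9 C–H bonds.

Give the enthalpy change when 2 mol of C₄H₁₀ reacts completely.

ΔH = −118 kJ

Bonds broken (reactants):
  Br–Br: 1 × 190 = 190
  C–C: 3 × 351 = 1053
  C–H: 10 × 398 = 3980
  Σ(broken) = 5223 kJ
Bonds formed (products):
  C–Br: 1 × 270 = 270
  C–C: 3 × 351 = 1053
  C–H: 9 × 398 = 3582
  H–Br: 1 × 377 = 377
  Σ(formed) = 5282 kJ
ΔH = Σ(broken) − Σ(formed) = 5223 − 5282 = −59 kJ
For 2× the reaction as written: 2 × (−59) = −118 kJ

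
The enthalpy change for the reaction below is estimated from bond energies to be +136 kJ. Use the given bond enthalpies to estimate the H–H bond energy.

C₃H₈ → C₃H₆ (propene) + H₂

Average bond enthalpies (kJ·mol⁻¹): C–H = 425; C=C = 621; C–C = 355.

D(H–H) ≈ 448 kJ/mol

Let D be the H–H bond energy.
Σ(broken) = 2×355 + 8×425 = 4110
Σ(formed) = 1×355 + 6×425 + 1×621 + 1×D = 3526 + D
ΔH = Σ(broken) − Σ(formed) = (4110) − (3526 + D) = +584 − D
Setting this equal to +136 kJ gives D = 448 kJ/mol.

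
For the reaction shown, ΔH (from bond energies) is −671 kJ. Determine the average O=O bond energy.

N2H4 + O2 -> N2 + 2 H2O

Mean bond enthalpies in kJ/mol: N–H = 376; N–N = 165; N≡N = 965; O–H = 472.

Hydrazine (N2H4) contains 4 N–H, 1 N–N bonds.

D(O=O) ≈ 513 kJ/mol

Let D be the O=O bond energy.
Σ(broken) = 4×376 + 1×165 + 1×D = 1669 + D
Σ(formed) = 1×965 + 4×472 = 2853
ΔH = Σ(broken) − Σ(formed) = (1669 + D) − (2853) = −1184 + D
Setting this equal to −671 kJ gives D = 513 kJ/mol.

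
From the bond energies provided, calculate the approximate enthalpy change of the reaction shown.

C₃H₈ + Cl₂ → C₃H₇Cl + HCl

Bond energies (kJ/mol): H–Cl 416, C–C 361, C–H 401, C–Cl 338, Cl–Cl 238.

ΔH ≈ −115 kJ

Bonds broken (reactants):
  C–C: 2 × 361 = 722
  C–H: 8 × 401 = 3208
  Cl–Cl: 1 × 238 = 238
  Σ(broken) = 4168 kJ
Bonds formed (products):
  C–C: 2 × 361 = 722
  C–Cl: 1 × 338 = 338
  C–H: 7 × 401 = 2807
  H–Cl: 1 × 416 = 416
  Σ(formed) = 4283 kJ
ΔH = Σ(broken) − Σ(formed) = 4168 − 4283 = −115 kJ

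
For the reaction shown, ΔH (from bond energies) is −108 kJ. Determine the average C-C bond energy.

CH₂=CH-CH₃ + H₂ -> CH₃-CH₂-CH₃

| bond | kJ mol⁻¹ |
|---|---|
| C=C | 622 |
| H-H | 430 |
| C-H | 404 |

Let D be the C-C bond energy.
Σ(broken) = 1×D + 6×404 + 1×622 + 1×430 = 3476 + D
Σ(formed) = 2×D + 8×404 = 3232 + 2D
ΔH = Σ(broken) − Σ(formed) = (3476 + D) − (3232 + 2D) = +244 − D
Setting this equal to −108 kJ gives D = 352 kJ/mol.

D(C-C) ≈ 352 kJ/mol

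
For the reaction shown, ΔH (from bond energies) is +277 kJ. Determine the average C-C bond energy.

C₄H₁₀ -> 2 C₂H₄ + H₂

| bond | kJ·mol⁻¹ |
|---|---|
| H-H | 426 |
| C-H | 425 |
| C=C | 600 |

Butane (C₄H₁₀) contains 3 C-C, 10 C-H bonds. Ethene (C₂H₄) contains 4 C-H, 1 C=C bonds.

D(C-C) ≈ 351 kJ/mol

Let D be the C-C bond energy.
Σ(broken) = 3×D + 10×425 = 4250 + 3D
Σ(formed) = 8×425 + 2×600 + 1×426 = 5026
ΔH = Σ(broken) − Σ(formed) = (4250 + 3D) − (5026) = −776 + 3D
Setting this equal to +277 kJ gives 3D = 1053, so D = 351 kJ/mol.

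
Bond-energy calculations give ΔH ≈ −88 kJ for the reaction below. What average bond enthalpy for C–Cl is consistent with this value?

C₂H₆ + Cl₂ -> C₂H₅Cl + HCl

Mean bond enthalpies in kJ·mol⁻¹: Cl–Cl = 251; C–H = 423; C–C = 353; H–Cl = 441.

Let D be the C–Cl bond energy.
Σ(broken) = 1×353 + 6×423 + 1×251 = 3142
Σ(formed) = 1×353 + 1×D + 5×423 + 1×441 = 2909 + D
ΔH = Σ(broken) − Σ(formed) = (3142) − (2909 + D) = +233 − D
Setting this equal to −88 kJ gives D = 321 kJ/mol.

D(C–Cl) ≈ 321 kJ/mol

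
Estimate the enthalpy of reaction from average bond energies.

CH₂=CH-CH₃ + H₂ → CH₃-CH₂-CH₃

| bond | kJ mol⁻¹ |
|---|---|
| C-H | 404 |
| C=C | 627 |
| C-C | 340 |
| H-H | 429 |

ΔH ≈ −92 kJ

Bonds broken (reactants):
  C-C: 1 × 340 = 340
  C-H: 6 × 404 = 2424
  C=C: 1 × 627 = 627
  H-H: 1 × 429 = 429
  Σ(broken) = 3820 kJ
Bonds formed (products):
  C-C: 2 × 340 = 680
  C-H: 8 × 404 = 3232
  Σ(formed) = 3912 kJ
ΔH = Σ(broken) − Σ(formed) = 3820 − 3912 = −92 kJ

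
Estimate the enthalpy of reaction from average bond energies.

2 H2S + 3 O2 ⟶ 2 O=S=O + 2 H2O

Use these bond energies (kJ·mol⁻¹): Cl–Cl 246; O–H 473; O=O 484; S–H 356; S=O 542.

Bonds broken (reactants):
  O=O: 3 × 484 = 1452
  S–H: 4 × 356 = 1424
  Σ(broken) = 2876 kJ
Bonds formed (products):
  O–H: 4 × 473 = 1892
  S=O: 4 × 542 = 2168
  Σ(formed) = 4060 kJ
ΔH = Σ(broken) − Σ(formed) = 2876 − 4060 = −1184 kJ

ΔH ≈ −1184 kJ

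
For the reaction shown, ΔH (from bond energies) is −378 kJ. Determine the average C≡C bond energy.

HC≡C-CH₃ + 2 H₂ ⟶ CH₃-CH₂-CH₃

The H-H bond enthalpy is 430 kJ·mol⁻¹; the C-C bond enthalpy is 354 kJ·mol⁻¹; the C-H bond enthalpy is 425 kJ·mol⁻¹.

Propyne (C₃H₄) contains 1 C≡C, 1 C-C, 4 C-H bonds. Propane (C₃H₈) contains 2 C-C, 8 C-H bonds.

D(C≡C) ≈ 816 kJ/mol

Let D be the C≡C bond energy.
Σ(broken) = 1×D + 1×354 + 4×425 + 2×430 = 2914 + D
Σ(formed) = 2×354 + 8×425 = 4108
ΔH = Σ(broken) − Σ(formed) = (2914 + D) − (4108) = −1194 + D
Setting this equal to −378 kJ gives D = 816 kJ/mol.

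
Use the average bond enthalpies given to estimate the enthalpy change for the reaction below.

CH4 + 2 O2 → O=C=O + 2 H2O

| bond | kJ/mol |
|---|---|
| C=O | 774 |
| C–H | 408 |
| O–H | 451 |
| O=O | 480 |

Bonds broken (reactants):
  C–H: 4 × 408 = 1632
  O=O: 2 × 480 = 960
  Σ(broken) = 2592 kJ
Bonds formed (products):
  C=O: 2 × 774 = 1548
  O–H: 4 × 451 = 1804
  Σ(formed) = 3352 kJ
ΔH = Σ(broken) − Σ(formed) = 2592 − 3352 = −760 kJ

ΔH ≈ −760 kJ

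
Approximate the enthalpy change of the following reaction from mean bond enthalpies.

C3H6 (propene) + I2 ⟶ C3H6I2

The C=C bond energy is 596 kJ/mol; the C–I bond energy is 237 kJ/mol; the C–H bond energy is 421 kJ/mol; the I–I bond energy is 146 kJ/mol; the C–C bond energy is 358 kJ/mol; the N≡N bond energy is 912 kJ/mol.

ΔH ≈ −90 kJ

Bonds broken (reactants):
  C–C: 1 × 358 = 358
  C–H: 6 × 421 = 2526
  C=C: 1 × 596 = 596
  I–I: 1 × 146 = 146
  Σ(broken) = 3626 kJ
Bonds formed (products):
  C–C: 2 × 358 = 716
  C–H: 6 × 421 = 2526
  C–I: 2 × 237 = 474
  Σ(formed) = 3716 kJ
ΔH = Σ(broken) − Σ(formed) = 3626 − 3716 = −90 kJ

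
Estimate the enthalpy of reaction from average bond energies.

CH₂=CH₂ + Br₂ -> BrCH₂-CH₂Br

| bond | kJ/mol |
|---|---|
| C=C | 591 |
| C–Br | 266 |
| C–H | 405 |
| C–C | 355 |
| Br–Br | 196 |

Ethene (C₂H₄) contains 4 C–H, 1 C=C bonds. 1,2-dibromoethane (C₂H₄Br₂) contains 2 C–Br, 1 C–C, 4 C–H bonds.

Bonds broken (reactants):
  Br–Br: 1 × 196 = 196
  C–H: 4 × 405 = 1620
  C=C: 1 × 591 = 591
  Σ(broken) = 2407 kJ
Bonds formed (products):
  C–Br: 2 × 266 = 532
  C–C: 1 × 355 = 355
  C–H: 4 × 405 = 1620
  Σ(formed) = 2507 kJ
ΔH = Σ(broken) − Σ(formed) = 2407 − 2507 = −100 kJ

ΔH ≈ −100 kJ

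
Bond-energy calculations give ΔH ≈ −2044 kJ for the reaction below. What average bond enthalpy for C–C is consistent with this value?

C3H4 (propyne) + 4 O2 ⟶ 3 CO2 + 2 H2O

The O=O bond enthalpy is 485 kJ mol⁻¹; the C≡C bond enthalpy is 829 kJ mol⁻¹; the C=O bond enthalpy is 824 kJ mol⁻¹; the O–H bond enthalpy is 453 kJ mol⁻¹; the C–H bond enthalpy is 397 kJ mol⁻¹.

Let D be the C–C bond energy.
Σ(broken) = 1×829 + 1×D + 4×397 + 4×485 = 4357 + D
Σ(formed) = 6×824 + 4×453 = 6756
ΔH = Σ(broken) − Σ(formed) = (4357 + D) − (6756) = −2399 + D
Setting this equal to −2044 kJ gives D = 355 kJ/mol.

D(C–C) ≈ 355 kJ/mol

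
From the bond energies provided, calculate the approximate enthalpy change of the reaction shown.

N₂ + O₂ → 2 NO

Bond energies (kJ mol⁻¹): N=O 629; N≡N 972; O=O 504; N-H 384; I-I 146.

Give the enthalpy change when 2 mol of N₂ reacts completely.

Bonds broken (reactants):
  N≡N: 1 × 972 = 972
  O=O: 1 × 504 = 504
  Σ(broken) = 1476 kJ
Bonds formed (products):
  N=O: 2 × 629 = 1258
  Σ(formed) = 1258 kJ
ΔH = Σ(broken) − Σ(formed) = 1476 − 1258 = +218 kJ
For 2× the reaction as written: 2 × (+218) = +436 kJ

ΔH = +436 kJ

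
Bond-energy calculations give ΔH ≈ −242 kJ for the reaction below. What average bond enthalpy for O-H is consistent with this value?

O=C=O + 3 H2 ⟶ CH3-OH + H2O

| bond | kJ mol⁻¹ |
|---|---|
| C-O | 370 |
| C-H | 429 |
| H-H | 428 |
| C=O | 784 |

D(O-H) ≈ 479 kJ/mol

Let D be the O-H bond energy.
Σ(broken) = 2×784 + 3×428 = 2852
Σ(formed) = 3×429 + 1×370 + 3×D = 1657 + 3D
ΔH = Σ(broken) − Σ(formed) = (2852) − (1657 + 3D) = +1195 − 3D
Setting this equal to −242 kJ gives 3D = 1437, so D = 479 kJ/mol.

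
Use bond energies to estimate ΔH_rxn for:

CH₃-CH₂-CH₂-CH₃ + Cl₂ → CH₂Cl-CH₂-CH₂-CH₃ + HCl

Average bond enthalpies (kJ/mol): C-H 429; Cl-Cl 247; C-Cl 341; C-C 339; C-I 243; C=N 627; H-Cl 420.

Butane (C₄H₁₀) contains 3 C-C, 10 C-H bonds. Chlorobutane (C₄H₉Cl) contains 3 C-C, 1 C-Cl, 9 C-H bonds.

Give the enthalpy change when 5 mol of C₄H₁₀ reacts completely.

Bonds broken (reactants):
  C-C: 3 × 339 = 1017
  C-H: 10 × 429 = 4290
  Cl-Cl: 1 × 247 = 247
  Σ(broken) = 5554 kJ
Bonds formed (products):
  C-C: 3 × 339 = 1017
  C-Cl: 1 × 341 = 341
  C-H: 9 × 429 = 3861
  H-Cl: 1 × 420 = 420
  Σ(formed) = 5639 kJ
ΔH = Σ(broken) − Σ(formed) = 5554 − 5639 = −85 kJ
For 5× the reaction as written: 5 × (−85) = −425 kJ

ΔH = −425 kJ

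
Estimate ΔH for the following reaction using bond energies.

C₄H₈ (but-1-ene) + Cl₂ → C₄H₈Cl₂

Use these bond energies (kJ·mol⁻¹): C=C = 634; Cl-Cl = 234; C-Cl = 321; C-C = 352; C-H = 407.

ΔH ≈ −126 kJ

Bonds broken (reactants):
  C-C: 2 × 352 = 704
  C-H: 8 × 407 = 3256
  C=C: 1 × 634 = 634
  Cl-Cl: 1 × 234 = 234
  Σ(broken) = 4828 kJ
Bonds formed (products):
  C-C: 3 × 352 = 1056
  C-Cl: 2 × 321 = 642
  C-H: 8 × 407 = 3256
  Σ(formed) = 4954 kJ
ΔH = Σ(broken) − Σ(formed) = 4828 − 4954 = −126 kJ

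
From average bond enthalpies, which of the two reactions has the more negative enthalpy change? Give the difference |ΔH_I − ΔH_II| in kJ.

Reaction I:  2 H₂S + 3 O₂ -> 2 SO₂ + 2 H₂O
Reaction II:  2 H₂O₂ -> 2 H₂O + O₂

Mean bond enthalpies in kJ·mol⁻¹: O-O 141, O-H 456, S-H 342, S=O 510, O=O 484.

Reaction I, by 842 kJ

Reaction I:
  Bonds broken (reactants):
    O=O: 3 × 484 = 1452
    S-H: 4 × 342 = 1368
    Σ(broken) = 2820 kJ
  Bonds formed (products):
    O-H: 4 × 456 = 1824
    S=O: 4 × 510 = 2040
    Σ(formed) = 3864 kJ
  ΔH_I = 2820 − 3864 = −1044 kJ
Reaction II:
  Bonds broken (reactants):
    O-H: 4 × 456 = 1824
    O-O: 2 × 141 = 282
    Σ(broken) = 2106 kJ
  Bonds formed (products):
    O-H: 4 × 456 = 1824
    O=O: 1 × 484 = 484
    Σ(formed) = 2308 kJ
  ΔH_II = 2106 − 2308 = −202 kJ
ΔH_I − ΔH_II = −842 kJ, so reaction I has the more negative ΔH; |ΔH_I − ΔH_II| = 842 kJ.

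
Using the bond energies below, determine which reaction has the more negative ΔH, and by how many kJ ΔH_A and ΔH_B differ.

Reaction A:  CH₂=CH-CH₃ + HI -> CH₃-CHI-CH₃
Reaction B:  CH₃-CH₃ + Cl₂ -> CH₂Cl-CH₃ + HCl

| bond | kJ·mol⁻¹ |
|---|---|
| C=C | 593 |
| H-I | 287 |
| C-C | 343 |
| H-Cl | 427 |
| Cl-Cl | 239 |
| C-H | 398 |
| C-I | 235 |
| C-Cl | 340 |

Reaction A:
  Bonds broken (reactants):
    C-C: 1 × 343 = 343
    C-H: 6 × 398 = 2388
    C=C: 1 × 593 = 593
    H-I: 1 × 287 = 287
    Σ(broken) = 3611 kJ
  Bonds formed (products):
    C-C: 2 × 343 = 686
    C-H: 7 × 398 = 2786
    C-I: 1 × 235 = 235
    Σ(formed) = 3707 kJ
  ΔH_A = 3611 − 3707 = −96 kJ
Reaction B:
  Bonds broken (reactants):
    C-C: 1 × 343 = 343
    C-H: 6 × 398 = 2388
    Cl-Cl: 1 × 239 = 239
    Σ(broken) = 2970 kJ
  Bonds formed (products):
    C-C: 1 × 343 = 343
    C-Cl: 1 × 340 = 340
    C-H: 5 × 398 = 1990
    H-Cl: 1 × 427 = 427
    Σ(formed) = 3100 kJ
  ΔH_B = 2970 − 3100 = −130 kJ
ΔH_A − ΔH_B = +34 kJ, so reaction B has the more negative ΔH; |ΔH_A − ΔH_B| = 34 kJ.

Reaction B, by 34 kJ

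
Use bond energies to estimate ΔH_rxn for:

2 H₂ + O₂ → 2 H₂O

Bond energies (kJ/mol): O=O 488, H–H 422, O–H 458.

Bonds broken (reactants):
  H–H: 2 × 422 = 844
  O=O: 1 × 488 = 488
  Σ(broken) = 1332 kJ
Bonds formed (products):
  O–H: 4 × 458 = 1832
  Σ(formed) = 1832 kJ
ΔH = Σ(broken) − Σ(formed) = 1332 − 1832 = −500 kJ

ΔH ≈ −500 kJ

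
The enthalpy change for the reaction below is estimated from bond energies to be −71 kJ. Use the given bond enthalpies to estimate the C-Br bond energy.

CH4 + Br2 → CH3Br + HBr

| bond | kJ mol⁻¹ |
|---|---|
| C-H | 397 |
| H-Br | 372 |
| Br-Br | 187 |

Let D be the C-Br bond energy.
Σ(broken) = 1×187 + 4×397 = 1775
Σ(formed) = 1×D + 3×397 + 1×372 = 1563 + D
ΔH = Σ(broken) − Σ(formed) = (1775) − (1563 + D) = +212 − D
Setting this equal to −71 kJ gives D = 283 kJ/mol.

D(C-Br) ≈ 283 kJ/mol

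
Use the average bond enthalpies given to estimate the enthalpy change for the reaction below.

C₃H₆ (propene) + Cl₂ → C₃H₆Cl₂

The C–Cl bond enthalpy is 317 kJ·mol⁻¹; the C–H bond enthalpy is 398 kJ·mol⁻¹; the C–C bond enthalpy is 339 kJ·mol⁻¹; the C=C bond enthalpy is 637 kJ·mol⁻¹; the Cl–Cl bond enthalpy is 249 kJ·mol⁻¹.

ΔH ≈ −87 kJ

Bonds broken (reactants):
  C–C: 1 × 339 = 339
  C–H: 6 × 398 = 2388
  C=C: 1 × 637 = 637
  Cl–Cl: 1 × 249 = 249
  Σ(broken) = 3613 kJ
Bonds formed (products):
  C–C: 2 × 339 = 678
  C–Cl: 2 × 317 = 634
  C–H: 6 × 398 = 2388
  Σ(formed) = 3700 kJ
ΔH = Σ(broken) − Σ(formed) = 3613 − 3700 = −87 kJ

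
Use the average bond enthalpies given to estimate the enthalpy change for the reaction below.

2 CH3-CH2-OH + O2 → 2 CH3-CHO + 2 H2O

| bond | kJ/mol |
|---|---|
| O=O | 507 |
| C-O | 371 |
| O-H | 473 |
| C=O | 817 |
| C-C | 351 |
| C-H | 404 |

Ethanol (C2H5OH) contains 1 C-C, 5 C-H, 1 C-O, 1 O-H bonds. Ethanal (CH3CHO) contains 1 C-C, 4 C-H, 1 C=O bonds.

ΔH ≈ −523 kJ

Bonds broken (reactants):
  C-C: 2 × 351 = 702
  C-H: 10 × 404 = 4040
  C-O: 2 × 371 = 742
  O-H: 2 × 473 = 946
  O=O: 1 × 507 = 507
  Σ(broken) = 6937 kJ
Bonds formed (products):
  C-C: 2 × 351 = 702
  C-H: 8 × 404 = 3232
  C=O: 2 × 817 = 1634
  O-H: 4 × 473 = 1892
  Σ(formed) = 7460 kJ
ΔH = Σ(broken) − Σ(formed) = 6937 − 7460 = −523 kJ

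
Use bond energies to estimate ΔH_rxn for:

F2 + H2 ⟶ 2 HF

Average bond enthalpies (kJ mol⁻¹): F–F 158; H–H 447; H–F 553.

ΔH ≈ −501 kJ

Bonds broken (reactants):
  F–F: 1 × 158 = 158
  H–H: 1 × 447 = 447
  Σ(broken) = 605 kJ
Bonds formed (products):
  H–F: 2 × 553 = 1106
  Σ(formed) = 1106 kJ
ΔH = Σ(broken) − Σ(formed) = 605 − 1106 = −501 kJ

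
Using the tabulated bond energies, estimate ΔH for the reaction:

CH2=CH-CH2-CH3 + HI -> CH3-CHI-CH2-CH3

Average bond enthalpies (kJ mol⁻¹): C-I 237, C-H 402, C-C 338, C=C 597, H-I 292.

ΔH ≈ −88 kJ

Bonds broken (reactants):
  C-C: 2 × 338 = 676
  C-H: 8 × 402 = 3216
  C=C: 1 × 597 = 597
  H-I: 1 × 292 = 292
  Σ(broken) = 4781 kJ
Bonds formed (products):
  C-C: 3 × 338 = 1014
  C-H: 9 × 402 = 3618
  C-I: 1 × 237 = 237
  Σ(formed) = 4869 kJ
ΔH = Σ(broken) − Σ(formed) = 4781 − 4869 = −88 kJ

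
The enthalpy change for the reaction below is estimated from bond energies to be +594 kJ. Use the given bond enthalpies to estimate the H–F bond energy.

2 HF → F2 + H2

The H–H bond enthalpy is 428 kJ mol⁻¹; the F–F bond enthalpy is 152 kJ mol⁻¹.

D(H–F) ≈ 587 kJ/mol

Let D be the H–F bond energy.
Σ(broken) = 2×D = 2D
Σ(formed) = 1×152 + 1×428 = 580
ΔH = Σ(broken) − Σ(formed) = (2D) − (580) = −580 + 2D
Setting this equal to +594 kJ gives 2D = 1174, so D = 587 kJ/mol.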